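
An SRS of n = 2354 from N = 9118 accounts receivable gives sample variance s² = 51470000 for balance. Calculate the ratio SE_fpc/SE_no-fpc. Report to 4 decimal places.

f = n/N = 2354/9118 = 0.25817065.
SE_no-fpc = √(s²/n) = 147.86788; SE_fpc = √((1−f)s²/n) = 127.35789.
Ratio = √(1−f) = 0.86129516.

0.8613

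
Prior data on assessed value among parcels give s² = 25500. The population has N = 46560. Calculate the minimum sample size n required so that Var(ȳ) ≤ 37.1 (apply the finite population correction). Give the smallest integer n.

678

Without fpc, n₀ = s²/D = 25500/37.1 = 687.3315.
With fpc, (1 − n/N)·s²/n ≤ D requires n ≥ n₀/(1 + n₀/N) = 687.3315/(1 + 687.3315/46560) = 677.3325.
Rounding up, n = 678.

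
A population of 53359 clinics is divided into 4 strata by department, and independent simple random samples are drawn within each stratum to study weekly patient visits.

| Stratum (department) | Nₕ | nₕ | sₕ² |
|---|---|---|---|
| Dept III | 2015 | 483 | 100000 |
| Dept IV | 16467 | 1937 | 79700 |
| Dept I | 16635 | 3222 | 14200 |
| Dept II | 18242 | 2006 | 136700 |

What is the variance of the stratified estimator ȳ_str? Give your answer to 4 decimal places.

Var(ȳ_str) = Σₕ Wₕ²(1 − fₕ)sₕ²/nₕ with Wₕ = Nₕ/N, N = 53359.
Dept III: Wₕ = 0.03776308; term = 0.03776308²·(1 − 0.23970223)·100000/483 = 0.22447673.
Dept IV: Wₕ = 0.30860773; term = 0.30860773²·(1 − 0.11762920)·79700/1937 = 3.4577488.
Dept I: Wₕ = 0.31175622; term = 0.31175622²·(1 − 0.19368801)·14200/3222 = 0.3453792.
Dept II: Wₕ = 0.34187297; term = 0.34187297²·(1 − 0.10996601)·136700/2006 = 7.0888162.
Sum = 11.116421.

11.1164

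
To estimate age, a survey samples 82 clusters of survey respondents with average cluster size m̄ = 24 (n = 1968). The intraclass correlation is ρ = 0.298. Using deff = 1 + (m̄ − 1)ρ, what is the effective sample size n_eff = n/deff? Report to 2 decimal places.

250.57

deff = 1 + (24 − 1)·0.298 = 1 + 6.854 = 7.854.
n_eff = 1968 / 7.854 = 250.57.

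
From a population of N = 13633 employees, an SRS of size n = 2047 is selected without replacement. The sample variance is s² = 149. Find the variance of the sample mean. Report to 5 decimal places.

0.06186

Under SRS without replacement, Var(ȳ) = (1 − f)·s²/n with f = n/N = 2047/13633 = 0.15015037.
Var(ȳ) = (1 − 0.15015037)·149/2047 = 0.84984963·0.072789448 = 0.061860085.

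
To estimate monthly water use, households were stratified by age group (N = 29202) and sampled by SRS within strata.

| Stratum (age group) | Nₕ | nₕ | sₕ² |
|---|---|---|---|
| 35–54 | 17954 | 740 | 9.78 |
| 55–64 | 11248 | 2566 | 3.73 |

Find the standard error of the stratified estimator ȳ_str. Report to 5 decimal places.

Var(ȳ_str) = Σₕ Wₕ²(1 − fₕ)sₕ²/nₕ with Wₕ = Nₕ/N, N = 29202.
35–54: Wₕ = 0.61482090; term = 0.61482090²·(1 − 0.04121644)·9.78/740 = 0.0047898836.
55–64: Wₕ = 0.38517910; term = 0.38517910²·(1 − 0.22812945)·3.73/2566 = 1.6646467 × 10^-4.
Sum = 0.0049563483.
SE = √(0.0049563483) = 0.07040.

0.07040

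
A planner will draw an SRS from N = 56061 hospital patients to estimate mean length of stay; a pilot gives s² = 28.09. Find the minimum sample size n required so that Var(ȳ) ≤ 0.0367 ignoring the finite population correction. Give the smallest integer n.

766

Without fpc, n₀ = s²/D = 28.09/0.0367 = 765.3951.
Rounding up, n = 766.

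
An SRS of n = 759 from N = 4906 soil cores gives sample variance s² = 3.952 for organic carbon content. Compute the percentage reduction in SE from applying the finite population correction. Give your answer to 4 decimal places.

f = n/N = 759/4906 = 0.15470852.
SE_no-fpc = √(s²/n) = 0.072158514; SE_fpc = √((1−f)s²/n) = 0.066342346.
Ratio = √(1−f) = 0.91939735. Reduction = 100·(1 − 0.91939735) = 8.0603%.

8.0603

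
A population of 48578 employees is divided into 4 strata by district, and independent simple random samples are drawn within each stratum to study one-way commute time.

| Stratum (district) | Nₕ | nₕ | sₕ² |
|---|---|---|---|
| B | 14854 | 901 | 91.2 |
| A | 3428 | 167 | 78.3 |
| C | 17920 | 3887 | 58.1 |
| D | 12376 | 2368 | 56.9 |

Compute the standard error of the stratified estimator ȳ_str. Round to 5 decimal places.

Var(ȳ_str) = Σₕ Wₕ²(1 − fₕ)sₕ²/nₕ with Wₕ = Nₕ/N, N = 48578.
B: Wₕ = 0.30577628; term = 0.30577628²·(1 − 0.06065706)·91.2/901 = 0.0088900008.
A: Wₕ = 0.07056692; term = 0.07056692²·(1 − 0.04871645)·78.3/167 = 0.0022210465.
C: Wₕ = 0.36889127; term = 0.36889127²·(1 − 0.21690848)·58.1/3887 = 0.0015928353.
D: Wₕ = 0.25476553; term = 0.25476553²·(1 − 0.19133807)·56.9/2368 = 0.0012611853.
Sum = 0.013965068.
SE = √(0.013965068) = 0.11817.

0.11817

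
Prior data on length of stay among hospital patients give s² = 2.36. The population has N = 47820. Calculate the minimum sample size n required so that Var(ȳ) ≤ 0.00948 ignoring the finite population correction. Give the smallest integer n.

249

Without fpc, n₀ = s²/D = 2.36/0.00948 = 248.9451.
Rounding up, n = 249.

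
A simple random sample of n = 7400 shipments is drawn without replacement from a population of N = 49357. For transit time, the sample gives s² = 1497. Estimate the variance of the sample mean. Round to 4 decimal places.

Under SRS without replacement, Var(ȳ) = (1 − f)·s²/n with f = n/N = 7400/49357 = 0.14992808.
Var(ȳ) = (1 − 0.14992808)·1497/7400 = 0.85007192·0.2022973 = 0.17196725.

0.1720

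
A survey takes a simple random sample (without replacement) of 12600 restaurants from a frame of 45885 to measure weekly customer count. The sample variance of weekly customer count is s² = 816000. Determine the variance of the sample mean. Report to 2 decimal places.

Under SRS without replacement, Var(ȳ) = (1 − f)·s²/n with f = n/N = 12600/45885 = 0.27459954.
Var(ȳ) = (1 − 0.27459954)·816000/12600 = 0.72540046·64.761905 = 46.978315.

46.98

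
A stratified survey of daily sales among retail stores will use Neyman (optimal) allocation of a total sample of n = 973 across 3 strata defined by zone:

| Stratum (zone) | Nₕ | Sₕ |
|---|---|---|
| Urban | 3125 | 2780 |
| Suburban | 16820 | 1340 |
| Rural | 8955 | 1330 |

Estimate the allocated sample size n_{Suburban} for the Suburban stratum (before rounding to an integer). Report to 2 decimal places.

Neyman allocation: nₕ = n·NₕSₕ / Σⱼ NⱼSⱼ.
Σ NⱼSⱼ = 3125·2780 + 16820·1340 + 8955·1330 = 4.313645 × 10^7.
n_{Suburban} = 973·16820·1340 / (4.313645 × 10^7) = 508.39.

508.39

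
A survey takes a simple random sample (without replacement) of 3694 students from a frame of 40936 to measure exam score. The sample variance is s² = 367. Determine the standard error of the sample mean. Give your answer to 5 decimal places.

0.30064

Under SRS without replacement, Var(ȳ) = (1 − f)·s²/n with f = n/N = 3694/40936 = 0.09023842.
Var(ȳ) = (1 − 0.09023842)·367/3694 = 0.90976158·0.099350298 = 0.090385084.
SE(ȳ) = √(0.090385084) = 0.30064.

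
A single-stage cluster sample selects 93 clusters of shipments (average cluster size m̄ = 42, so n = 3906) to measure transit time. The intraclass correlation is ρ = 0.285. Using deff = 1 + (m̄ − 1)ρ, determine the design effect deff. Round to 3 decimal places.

deff = 1 + (42 − 1)·0.285 = 1 + 11.685 = 12.685.

12.685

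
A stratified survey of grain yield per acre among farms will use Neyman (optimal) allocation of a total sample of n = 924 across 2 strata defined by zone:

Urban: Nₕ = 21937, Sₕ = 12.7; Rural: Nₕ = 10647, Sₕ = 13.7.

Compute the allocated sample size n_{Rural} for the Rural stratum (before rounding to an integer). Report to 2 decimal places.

Neyman allocation: nₕ = n·NₕSₕ / Σⱼ NⱼSⱼ.
Σ NⱼSⱼ = 21937·12.7 + 10647·13.7 = 424463.8.
n_{Rural} = 924·10647·13.7 / 424463.8 = 317.53.

317.53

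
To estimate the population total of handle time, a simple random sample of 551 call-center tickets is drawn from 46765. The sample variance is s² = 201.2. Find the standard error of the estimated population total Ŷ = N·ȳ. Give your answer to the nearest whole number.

Var(Ŷ) = N²·Var(ȳ) = N²·(1 − n/N)·s²/n.
f = 551/46765 = 0.01178232; Var(ȳ) = 0.98821768·201.2/551 = 0.3608519.
Var(Ŷ) = 46765² · 0.3608519 = 7.8917056 × 10^8.
SE(Ŷ) = √(7.8917056 × 10^8) = 28092.

28092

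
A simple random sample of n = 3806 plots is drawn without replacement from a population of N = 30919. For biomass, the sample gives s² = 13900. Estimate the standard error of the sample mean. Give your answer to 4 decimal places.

1.7896

Under SRS without replacement, Var(ȳ) = (1 − f)·s²/n with f = n/N = 3806/30919 = 0.12309583.
Var(ȳ) = (1 − 0.12309583)·13900/3806 = 0.87690417·3.6521282 = 3.2025665.
SE(ȳ) = √(3.2025665) = 1.7896.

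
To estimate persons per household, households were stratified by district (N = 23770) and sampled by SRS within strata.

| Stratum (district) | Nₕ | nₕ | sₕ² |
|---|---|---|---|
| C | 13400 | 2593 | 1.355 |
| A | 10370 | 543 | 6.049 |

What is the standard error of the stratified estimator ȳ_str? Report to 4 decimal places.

0.0463

Var(ȳ_str) = Σₕ Wₕ²(1 − fₕ)sₕ²/nₕ with Wₕ = Nₕ/N, N = 23770.
C: Wₕ = 0.56373580; term = 0.56373580²·(1 − 0.19350746)·1.355/2593 = 1.3393324 × 10^-4.
A: Wₕ = 0.43626420; term = 0.43626420²·(1 − 0.05236258)·6.049/543 = 0.0020092089.
Sum = 0.0021431421.
SE = √(0.0021431421) = 0.0463.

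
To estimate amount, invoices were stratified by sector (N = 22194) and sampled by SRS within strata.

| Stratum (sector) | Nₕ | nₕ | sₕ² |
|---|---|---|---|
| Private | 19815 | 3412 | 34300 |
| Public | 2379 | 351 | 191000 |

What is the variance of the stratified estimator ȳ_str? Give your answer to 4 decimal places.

Var(ȳ_str) = Σₕ Wₕ²(1 − fₕ)sₕ²/nₕ with Wₕ = Nₕ/N, N = 22194.
Private: Wₕ = 0.89280887; term = 0.89280887²·(1 − 0.17219278)·34300/3412 = 6.6333253.
Public: Wₕ = 0.10719113; term = 0.10719113²·(1 − 0.14754098)·191000/351 = 5.3298806.
Sum = 11.963206.

11.9632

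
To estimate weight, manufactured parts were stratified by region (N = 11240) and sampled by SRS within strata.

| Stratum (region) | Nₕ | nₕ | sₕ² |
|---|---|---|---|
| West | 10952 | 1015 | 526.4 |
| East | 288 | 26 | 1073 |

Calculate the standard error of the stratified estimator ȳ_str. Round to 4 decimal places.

0.6866

Var(ȳ_str) = Σₕ Wₕ²(1 − fₕ)sₕ²/nₕ with Wₕ = Nₕ/N, N = 11240.
West: Wₕ = 0.97437722; term = 0.97437722²·(1 − 0.09267714)·526.4/1015 = 0.44675142.
East: Wₕ = 0.02562278; term = 0.02562278²·(1 − 0.09027778)·1073/26 = 0.024648332.
Sum = 0.47139975.
SE = √(0.47139975) = 0.6866.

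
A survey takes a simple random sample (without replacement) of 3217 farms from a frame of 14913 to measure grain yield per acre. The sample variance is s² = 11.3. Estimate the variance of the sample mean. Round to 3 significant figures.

0.00275

Under SRS without replacement, Var(ȳ) = (1 − f)·s²/n with f = n/N = 3217/14913 = 0.21571783.
Var(ȳ) = (1 − 0.21571783)·11.3/3217 = 0.78428217·0.0035125894 = 0.0027548612.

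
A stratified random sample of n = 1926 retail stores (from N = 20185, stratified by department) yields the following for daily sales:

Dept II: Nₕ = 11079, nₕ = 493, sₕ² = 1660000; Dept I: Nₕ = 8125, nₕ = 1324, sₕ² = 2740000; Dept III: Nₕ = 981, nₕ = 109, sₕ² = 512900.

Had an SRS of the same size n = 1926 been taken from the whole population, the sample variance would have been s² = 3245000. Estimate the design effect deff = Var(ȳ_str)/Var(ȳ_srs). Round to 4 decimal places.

Var(ȳ_str) = Σ Wₕ²(1−fₕ)sₕ²/nₕ with Wₕ = Nₕ/20185:
  Dept II: (11079/20185)²·(1−493/11079)·1660000/493 = 969.25068
  Dept I: (8125/20185)²·(1−1324/8125)·2740000/1324 = 280.67337
  Dept III: (981/20185)²·(1−109/981)·512900/109 = 9.8794823
  → Var(ȳ_str) = 1259.8035.
Var(ȳ_srs) = (1 − 1926/20185)·3245000/1926 = 1524.0761.
deff = 1259.8035 / 1524.0761 = 0.8266.

0.8266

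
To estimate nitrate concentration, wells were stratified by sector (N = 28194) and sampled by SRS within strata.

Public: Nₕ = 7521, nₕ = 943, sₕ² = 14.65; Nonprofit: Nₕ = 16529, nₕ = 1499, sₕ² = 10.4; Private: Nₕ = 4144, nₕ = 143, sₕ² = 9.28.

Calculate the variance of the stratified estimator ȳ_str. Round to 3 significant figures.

Var(ȳ_str) = Σₕ Wₕ²(1 − fₕ)sₕ²/nₕ with Wₕ = Nₕ/N, N = 28194.
Public: Wₕ = 0.26675888; term = 0.26675888²·(1 − 0.12538226)·14.65/943 = 9.6690098 × 10^-4.
Nonprofit: Wₕ = 0.58625949; term = 0.58625949²·(1 − 0.09068909)·10.4/1499 = 0.0021683225.
Private: Wₕ = 0.14698163; term = 0.14698163²·(1 − 0.03450772)·9.28/143 = 0.0013535891.
Sum = 0.0044888126.

0.00449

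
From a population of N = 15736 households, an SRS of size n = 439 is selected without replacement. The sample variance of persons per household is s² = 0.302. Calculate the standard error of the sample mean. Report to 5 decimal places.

0.02586

Under SRS without replacement, Var(ȳ) = (1 − f)·s²/n with f = n/N = 439/15736 = 0.02789781.
Var(ȳ) = (1 − 0.02789781)·0.302/439 = 0.97210219·6.8792711 × 10^-4 = 6.6873544 × 10^-4.
SE(ȳ) = √(6.6873544 × 10^-4) = 0.02586.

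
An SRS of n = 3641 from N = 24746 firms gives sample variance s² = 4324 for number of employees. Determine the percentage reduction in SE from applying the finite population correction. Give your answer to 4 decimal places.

7.6493

f = n/N = 3641/24746 = 0.14713489.
SE_no-fpc = √(s²/n) = 1.0897641; SE_fpc = √((1−f)s²/n) = 1.0064047.
Ratio = √(1−f) = 0.92350696. Reduction = 100·(1 − 0.92350696) = 7.6493%.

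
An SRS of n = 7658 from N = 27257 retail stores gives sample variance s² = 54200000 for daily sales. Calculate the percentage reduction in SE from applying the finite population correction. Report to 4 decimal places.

15.2035

f = n/N = 7658/27257 = 0.28095535.
SE_no-fpc = √(s²/n) = 84.128271; SE_fpc = √((1−f)s²/n) = 71.33783.
Ratio = √(1−f) = 0.84796500. Reduction = 100·(1 − 0.84796500) = 15.2035%.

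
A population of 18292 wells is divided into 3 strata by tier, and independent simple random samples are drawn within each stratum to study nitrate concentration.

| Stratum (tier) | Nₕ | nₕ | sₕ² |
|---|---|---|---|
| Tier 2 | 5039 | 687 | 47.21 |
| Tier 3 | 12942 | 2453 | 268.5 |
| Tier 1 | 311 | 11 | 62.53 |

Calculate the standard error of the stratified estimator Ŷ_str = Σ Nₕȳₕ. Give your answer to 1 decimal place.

4110.5

Var(Ŷ_str) = Σₕ Nₕ²(1 − fₕ)sₕ²/nₕ.
Tier 2: 5039²·(1 − 687/5039)·47.21/687 = 1.5069905 × 10^6.
Tier 3: 12942²·(1 − 2453/12942)·268.5/2453 = 1.4858748 × 10^7.
Tier 1: 311²·(1 − 11/311)·62.53/11 = 530368.09.
Sum = 1.6896107 × 10^7.
SE = √(1.6896107 × 10^7) = 4110.5.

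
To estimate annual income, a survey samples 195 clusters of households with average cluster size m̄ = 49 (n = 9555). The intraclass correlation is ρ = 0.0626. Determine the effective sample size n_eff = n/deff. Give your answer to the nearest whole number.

2386

deff = 1 + (49 − 1)·0.0626 = 1 + 3.0048 = 4.0048.
n_eff = 9555 / 4.0048 = 2386.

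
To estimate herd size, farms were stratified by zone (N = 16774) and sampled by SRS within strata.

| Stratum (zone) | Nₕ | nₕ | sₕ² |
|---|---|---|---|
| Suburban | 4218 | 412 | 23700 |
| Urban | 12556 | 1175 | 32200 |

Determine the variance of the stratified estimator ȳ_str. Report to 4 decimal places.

17.2001

Var(ȳ_str) = Σₕ Wₕ²(1 − fₕ)sₕ²/nₕ with Wₕ = Nₕ/N, N = 16774.
Suburban: Wₕ = 0.25146059; term = 0.25146059²·(1 − 0.09767662)·23700/412 = 3.2821106.
Urban: Wₕ = 0.74853941; term = 0.74853941²·(1 − 0.09358076)·32200/1175 = 13.917988.
Sum = 17.200099.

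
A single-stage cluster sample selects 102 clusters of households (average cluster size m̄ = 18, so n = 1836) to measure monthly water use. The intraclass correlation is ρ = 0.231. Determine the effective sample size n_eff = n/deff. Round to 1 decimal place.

372.6

deff = 1 + (18 − 1)·0.231 = 1 + 3.927 = 4.927.
n_eff = 1836 / 4.927 = 372.6.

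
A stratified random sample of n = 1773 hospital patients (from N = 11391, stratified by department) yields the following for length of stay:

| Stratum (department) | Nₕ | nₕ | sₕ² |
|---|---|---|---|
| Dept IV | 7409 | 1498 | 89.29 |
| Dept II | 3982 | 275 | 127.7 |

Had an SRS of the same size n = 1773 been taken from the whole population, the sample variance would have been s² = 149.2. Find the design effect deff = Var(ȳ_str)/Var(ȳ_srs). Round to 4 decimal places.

Var(ȳ_str) = Σ Wₕ²(1−fₕ)sₕ²/nₕ with Wₕ = Nₕ/11391:
  Dept IV: (7409/11391)²·(1−1498/7409)·89.29/1498 = 0.020118142
  Dept II: (3982/11391)²·(1−275/3982)·127.7/275 = 0.052827291
  → Var(ȳ_str) = 0.072945433.
Var(ȳ_srs) = (1 − 1773/11391)·149.2/1773 = 0.071053096.
deff = 0.072945433 / 0.071053096 = 1.0266.

1.0266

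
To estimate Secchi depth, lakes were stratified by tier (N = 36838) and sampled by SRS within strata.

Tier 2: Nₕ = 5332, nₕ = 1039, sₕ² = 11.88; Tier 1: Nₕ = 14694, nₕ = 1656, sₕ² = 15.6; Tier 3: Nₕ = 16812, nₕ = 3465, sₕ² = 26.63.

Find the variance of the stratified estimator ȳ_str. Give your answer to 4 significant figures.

0.002794

Var(ȳ_str) = Σₕ Wₕ²(1 − fₕ)sₕ²/nₕ with Wₕ = Nₕ/N, N = 36838.
Tier 2: Wₕ = 0.14474184; term = 0.14474184²·(1 − 0.19486122)·11.88/1039 = 1.9286785 × 10^-4.
Tier 1: Wₕ = 0.39888159; term = 0.39888159²·(1 − 0.11269906)·15.6/1656 = 0.0013299129.
Tier 3: Wₕ = 0.45637657; term = 0.45637657²·(1 − 0.20610278)·26.63/3465 = 0.0012708049.
Sum = 0.0027935857.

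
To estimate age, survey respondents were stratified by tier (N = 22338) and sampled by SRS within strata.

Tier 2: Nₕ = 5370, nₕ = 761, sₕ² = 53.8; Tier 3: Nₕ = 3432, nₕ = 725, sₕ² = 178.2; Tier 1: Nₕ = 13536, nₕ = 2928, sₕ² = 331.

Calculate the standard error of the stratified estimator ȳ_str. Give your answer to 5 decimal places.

Var(ȳ_str) = Σₕ Wₕ²(1 − fₕ)sₕ²/nₕ with Wₕ = Nₕ/N, N = 22338.
Tier 2: Wₕ = 0.24039753; term = 0.24039753²·(1 − 0.14171322)·53.8/761 = 0.0035066308.
Tier 3: Wₕ = 0.15363954; term = 0.15363954²·(1 − 0.21124709)·178.2/725 = 0.0045763228.
Tier 1: Wₕ = 0.60596293; term = 0.60596293²·(1 − 0.21631206)·331/2928 = 0.03253061.
Sum = 0.040613564.
SE = √(0.040613564) = 0.20153.

0.20153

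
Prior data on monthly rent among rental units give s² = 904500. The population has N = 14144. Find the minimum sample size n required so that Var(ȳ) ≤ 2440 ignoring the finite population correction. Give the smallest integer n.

371

Without fpc, n₀ = s²/D = 904500/2440 = 370.6967.
Rounding up, n = 371.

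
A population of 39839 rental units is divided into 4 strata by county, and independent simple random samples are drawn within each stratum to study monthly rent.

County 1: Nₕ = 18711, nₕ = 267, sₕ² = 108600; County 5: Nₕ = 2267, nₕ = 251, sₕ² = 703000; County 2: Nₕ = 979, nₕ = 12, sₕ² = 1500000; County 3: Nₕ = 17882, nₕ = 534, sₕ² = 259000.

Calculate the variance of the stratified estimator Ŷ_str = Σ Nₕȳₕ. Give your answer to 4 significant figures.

Var(Ŷ_str) = Σₕ Nₕ²(1 − fₕ)sₕ²/nₕ.
County 1: 18711²·(1 − 267/18711)·108600/267 = 1.4036883 × 10^11.
County 5: 2267²·(1 − 251/2267)·703000/251 = 1.2800403 × 10^10.
County 2: 979²·(1 − 12/979)·1500000/12 = 1.1833662 × 10^11.
County 3: 17882²·(1 − 534/17882)·259000/534 = 1.5046102 × 10^11.
Sum = 4.2196687 × 10^11.

4.220 × 10^11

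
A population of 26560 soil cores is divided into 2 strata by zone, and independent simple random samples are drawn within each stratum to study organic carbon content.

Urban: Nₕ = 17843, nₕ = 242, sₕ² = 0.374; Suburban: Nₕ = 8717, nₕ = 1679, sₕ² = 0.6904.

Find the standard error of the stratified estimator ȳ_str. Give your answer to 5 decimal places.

Var(ȳ_str) = Σₕ Wₕ²(1 − fₕ)sₕ²/nₕ with Wₕ = Nₕ/N, N = 26560.
Urban: Wₕ = 0.67179970; term = 0.67179970²·(1 − 0.01356274)·0.374/242 = 6.8802673 × 10^-4.
Suburban: Wₕ = 0.32820030; term = 0.32820030²·(1 − 0.19261214)·0.6904/1679 = 3.5761049 × 10^-5.
Sum = 7.2378778 × 10^-4.
SE = √(7.2378778 × 10^-4) = 0.02690.

0.02690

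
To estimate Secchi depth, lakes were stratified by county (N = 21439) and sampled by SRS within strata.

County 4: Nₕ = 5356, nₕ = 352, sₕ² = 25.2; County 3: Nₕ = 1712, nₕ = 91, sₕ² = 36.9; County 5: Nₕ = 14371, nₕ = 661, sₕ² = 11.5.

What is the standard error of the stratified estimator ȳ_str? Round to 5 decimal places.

0.11866

Var(ȳ_str) = Σₕ Wₕ²(1 − fₕ)sₕ²/nₕ with Wₕ = Nₕ/N, N = 21439.
County 4: Wₕ = 0.24982509; term = 0.24982509²·(1 − 0.06572069)·25.2/352 = 0.0041745215.
County 3: Wₕ = 0.07985447; term = 0.07985447²·(1 − 0.05315421)·36.9/91 = 0.0024482891.
County 5: Wₕ = 0.67032044; term = 0.67032044²·(1 − 0.04599541)·11.5/661 = 0.0074578179.
Sum = 0.014080629.
SE = √(0.014080629) = 0.11866.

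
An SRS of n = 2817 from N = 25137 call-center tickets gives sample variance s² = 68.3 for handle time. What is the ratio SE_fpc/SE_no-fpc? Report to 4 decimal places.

0.9423

f = n/N = 2817/25137 = 0.11206588.
SE_no-fpc = √(s²/n) = 0.15571015; SE_fpc = √((1−f)s²/n) = 0.14672608.
Ratio = √(1−f) = 0.94230256.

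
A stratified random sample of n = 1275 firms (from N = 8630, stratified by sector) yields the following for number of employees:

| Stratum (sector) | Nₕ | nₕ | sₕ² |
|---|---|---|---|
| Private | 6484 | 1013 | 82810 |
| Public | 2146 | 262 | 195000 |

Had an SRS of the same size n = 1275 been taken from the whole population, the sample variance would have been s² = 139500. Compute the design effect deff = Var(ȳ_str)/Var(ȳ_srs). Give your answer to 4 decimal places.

0.8509

Var(ȳ_str) = Σ Wₕ²(1−fₕ)sₕ²/nₕ with Wₕ = Nₕ/8630:
  Private: (6484/8630)²·(1−1013/6484)·82810/1013 = 38.936909
  Public: (2146/8630)²·(1−262/2146)·195000/262 = 40.403812
  → Var(ȳ_str) = 79.340721.
Var(ȳ_srs) = (1 − 1275/8630)·139500/1275 = 93.247222.
deff = 79.340721 / 93.247222 = 0.8509.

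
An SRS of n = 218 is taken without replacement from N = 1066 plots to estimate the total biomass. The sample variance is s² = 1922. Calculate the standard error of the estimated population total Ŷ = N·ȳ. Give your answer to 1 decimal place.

Var(Ŷ) = N²·Var(ȳ) = N²·(1 − n/N)·s²/n.
f = 218/1066 = 0.20450281; Var(ȳ) = 0.79549719·1922/218 = 7.0135119.
Var(Ŷ) = 1066² · 7.0135119 = 7.9698463 × 10^6.
SE(Ŷ) = √(7.9698463 × 10^6) = 2823.1.

2823.1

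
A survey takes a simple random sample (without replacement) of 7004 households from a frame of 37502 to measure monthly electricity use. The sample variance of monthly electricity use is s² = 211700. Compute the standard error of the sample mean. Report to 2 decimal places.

Under SRS without replacement, Var(ȳ) = (1 − f)·s²/n with f = n/N = 7004/37502 = 0.18676337.
Var(ȳ) = (1 − 0.18676337)·211700/7004 = 0.81323663·30.225585 = 24.580553.
SE(ȳ) = √(24.580553) = 4.96.

4.96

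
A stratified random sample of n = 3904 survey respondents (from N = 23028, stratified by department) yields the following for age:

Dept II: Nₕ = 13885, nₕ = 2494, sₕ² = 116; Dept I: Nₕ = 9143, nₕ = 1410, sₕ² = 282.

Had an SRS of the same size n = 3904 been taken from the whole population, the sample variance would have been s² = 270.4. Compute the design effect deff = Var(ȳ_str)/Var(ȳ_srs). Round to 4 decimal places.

0.7048

Var(ȳ_str) = Σ Wₕ²(1−fₕ)sₕ²/nₕ with Wₕ = Nₕ/23028:
  Dept II: (13885/23028)²·(1−2494/13885)·116/2494 = 0.013872567
  Dept I: (9143/23028)²·(1−1410/9143)·282/1410 = 0.02666578
  → Var(ȳ_str) = 0.040538347.
Var(ȳ_srs) = (1 − 3904/23028)·270.4/3904 = 0.057520068.
deff = 0.040538347 / 0.057520068 = 0.7048.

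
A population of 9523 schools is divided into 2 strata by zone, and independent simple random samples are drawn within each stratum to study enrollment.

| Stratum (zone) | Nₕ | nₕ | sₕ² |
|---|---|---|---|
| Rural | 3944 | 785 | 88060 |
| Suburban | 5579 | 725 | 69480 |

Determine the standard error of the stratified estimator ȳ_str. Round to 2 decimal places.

6.64

Var(ȳ_str) = Σₕ Wₕ²(1 − fₕ)sₕ²/nₕ with Wₕ = Nₕ/N, N = 9523.
Rural: Wₕ = 0.41415520; term = 0.41415520²·(1 − 0.19903651)·88060/785 = 15.411609.
Suburban: Wₕ = 0.58584480; term = 0.58584480²·(1 − 0.12995160)·69480/725 = 28.617413.
Sum = 44.029022.
SE = √(44.029022) = 6.64.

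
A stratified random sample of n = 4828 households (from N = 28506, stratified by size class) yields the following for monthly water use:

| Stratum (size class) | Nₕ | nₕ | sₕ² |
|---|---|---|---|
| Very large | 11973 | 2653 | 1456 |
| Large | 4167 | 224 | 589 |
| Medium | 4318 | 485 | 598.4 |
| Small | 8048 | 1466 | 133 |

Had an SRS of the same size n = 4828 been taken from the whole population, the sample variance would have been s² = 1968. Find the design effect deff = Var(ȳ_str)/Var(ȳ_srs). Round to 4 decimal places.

Var(ȳ_str) = Σ Wₕ²(1−fₕ)sₕ²/nₕ with Wₕ = Nₕ/28506:
  Very large: (11973/28506)²·(1−2653/11973)·1456/2653 = 0.075365131
  Large: (4167/28506)²·(1−224/4167)·589/224 = 0.053167347
  Medium: (4318/28506)²·(1−485/4318)·598.4/485 = 0.025130362
  Small: (8048/28506)²·(1−1466/8048)·133/1466 = 0.0059141312
  → Var(ȳ_str) = 0.15957697.
Var(ȳ_srs) = (1 − 4828/28506)·1968/4828 = 0.33858411.
deff = 0.15957697 / 0.33858411 = 0.4713.

0.4713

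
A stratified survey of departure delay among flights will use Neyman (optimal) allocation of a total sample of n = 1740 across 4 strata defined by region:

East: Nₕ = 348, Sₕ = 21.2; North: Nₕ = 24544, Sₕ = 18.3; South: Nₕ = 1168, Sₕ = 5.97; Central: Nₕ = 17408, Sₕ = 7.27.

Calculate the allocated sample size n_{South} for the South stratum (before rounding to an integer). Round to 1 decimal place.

Neyman allocation: nₕ = n·NₕSₕ / Σⱼ NⱼSⱼ.
Σ NⱼSⱼ = 348·21.2 + 24544·18.3 + 1168·5.97 + 17408·7.27 = 590061.92.
n_{South} = 1740·1168·5.97 / 590061.92 = 20.6.

20.6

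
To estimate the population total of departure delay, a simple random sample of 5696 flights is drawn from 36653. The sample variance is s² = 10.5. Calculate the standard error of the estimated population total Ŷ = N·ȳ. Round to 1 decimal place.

Var(Ŷ) = N²·Var(ȳ) = N²·(1 − n/N)·s²/n.
f = 5696/36653 = 0.15540338; Var(ȳ) = 0.84459662·10.5/5696 = 0.0015569285.
Var(Ŷ) = 36653² · 0.0015569285 = 2.0916438 × 10^6.
SE(Ŷ) = √(2.0916438 × 10^6) = 1446.3.

1446.3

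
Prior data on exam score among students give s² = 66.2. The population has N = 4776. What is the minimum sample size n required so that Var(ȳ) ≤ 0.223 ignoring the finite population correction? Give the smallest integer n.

297

Without fpc, n₀ = s²/D = 66.2/0.223 = 296.8610.
Rounding up, n = 297.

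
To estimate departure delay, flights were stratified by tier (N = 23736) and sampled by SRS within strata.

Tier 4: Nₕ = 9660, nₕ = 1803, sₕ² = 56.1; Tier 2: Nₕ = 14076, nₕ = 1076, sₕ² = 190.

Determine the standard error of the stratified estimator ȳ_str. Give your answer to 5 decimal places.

Var(ȳ_str) = Σₕ Wₕ²(1 − fₕ)sₕ²/nₕ with Wₕ = Nₕ/N, N = 23736.
Tier 4: Wₕ = 0.40697674; term = 0.40697674²·(1 − 0.18664596)·56.1/1803 = 0.004191659.
Tier 2: Wₕ = 0.59302326; term = 0.59302326²·(1 − 0.07644217)·190/1076 = 0.05735204.
Sum = 0.061543699.
SE = √(0.061543699) = 0.24808.

0.24808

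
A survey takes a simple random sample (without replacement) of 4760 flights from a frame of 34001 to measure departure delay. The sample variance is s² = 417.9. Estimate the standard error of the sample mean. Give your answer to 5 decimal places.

Under SRS without replacement, Var(ȳ) = (1 − f)·s²/n with f = n/N = 4760/34001 = 0.13999588.
Var(ȳ) = (1 − 0.13999588)·417.9/4760 = 0.86000412·0.087794118 = 0.075503303.
SE(ȳ) = √(0.075503303) = 0.27478.

0.27478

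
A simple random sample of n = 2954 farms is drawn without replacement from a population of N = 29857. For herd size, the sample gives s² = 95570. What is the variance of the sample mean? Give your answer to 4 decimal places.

29.1518

Under SRS without replacement, Var(ȳ) = (1 − f)·s²/n with f = n/N = 2954/29857 = 0.09893827.
Var(ȳ) = (1 − 0.09893827)·95570/2954 = 0.90106173·32.352742 = 29.151818.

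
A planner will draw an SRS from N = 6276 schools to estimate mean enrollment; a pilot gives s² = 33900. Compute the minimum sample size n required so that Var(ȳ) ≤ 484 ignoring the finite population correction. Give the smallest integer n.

Without fpc, n₀ = s²/D = 33900/484 = 70.0413.
Rounding up, n = 71.

71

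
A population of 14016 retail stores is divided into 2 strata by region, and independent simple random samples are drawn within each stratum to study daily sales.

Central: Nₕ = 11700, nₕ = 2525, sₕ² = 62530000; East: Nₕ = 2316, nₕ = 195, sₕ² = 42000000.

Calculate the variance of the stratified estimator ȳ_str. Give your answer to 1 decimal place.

18918.0

Var(ȳ_str) = Σₕ Wₕ²(1 − fₕ)sₕ²/nₕ with Wₕ = Nₕ/N, N = 14016.
Central: Wₕ = 0.83476027; term = 0.83476027²·(1 − 0.21581197)·62530000/2525 = 13532.275.
East: Wₕ = 0.16523973; term = 0.16523973²·(1 − 0.08419689)·42000000/195 = 5385.7442.
Sum = 18918.019.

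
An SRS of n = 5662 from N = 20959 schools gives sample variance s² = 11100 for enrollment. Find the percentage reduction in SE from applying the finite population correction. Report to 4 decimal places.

14.5685

f = n/N = 5662/20959 = 0.27014648.
SE_no-fpc = √(s²/n) = 1.4001564; SE_fpc = √((1−f)s²/n) = 1.1961741.
Ratio = √(1−f) = 0.85431465. Reduction = 100·(1 − 0.85431465) = 14.5685%.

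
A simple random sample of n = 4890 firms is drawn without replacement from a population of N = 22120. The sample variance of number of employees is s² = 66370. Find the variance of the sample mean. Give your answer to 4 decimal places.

10.5721

Under SRS without replacement, Var(ȳ) = (1 − f)·s²/n with f = n/N = 4890/22120 = 0.22106691.
Var(ȳ) = (1 − 0.22106691)·66370/4890 = 0.77893309·13.572597 = 10.572145.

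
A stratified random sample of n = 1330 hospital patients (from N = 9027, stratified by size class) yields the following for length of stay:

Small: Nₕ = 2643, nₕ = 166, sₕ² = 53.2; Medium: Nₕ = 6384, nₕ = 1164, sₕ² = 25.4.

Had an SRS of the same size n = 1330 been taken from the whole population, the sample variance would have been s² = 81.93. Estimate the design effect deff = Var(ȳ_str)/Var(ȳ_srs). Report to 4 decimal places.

Var(ȳ_str) = Σ Wₕ²(1−fₕ)sₕ²/nₕ with Wₕ = Nₕ/9027:
  Small: (2643/9027)²·(1−166/2643)·53.2/166 = 0.025747782
  Medium: (6384/9027)²·(1−1164/6384)·25.4/1164 = 0.0089239521
  → Var(ȳ_str) = 0.034671734.
Var(ȳ_srs) = (1 − 1330/9027)·81.93/1330 = 0.052525399.
deff = 0.034671734 / 0.052525399 = 0.6601.

0.6601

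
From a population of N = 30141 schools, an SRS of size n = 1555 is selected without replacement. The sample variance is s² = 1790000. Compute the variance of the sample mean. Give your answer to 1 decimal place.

Under SRS without replacement, Var(ȳ) = (1 − f)·s²/n with f = n/N = 1555/30141 = 0.05159086.
Var(ȳ) = (1 − 0.05159086)·1790000/1555 = 0.94840914·1151.1254 = 1091.7379.

1091.7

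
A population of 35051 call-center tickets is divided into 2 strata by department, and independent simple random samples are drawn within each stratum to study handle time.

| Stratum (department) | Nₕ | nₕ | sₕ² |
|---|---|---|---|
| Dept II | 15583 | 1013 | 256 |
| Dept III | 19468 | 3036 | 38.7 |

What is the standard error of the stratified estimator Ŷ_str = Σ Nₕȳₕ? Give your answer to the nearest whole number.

7839

Var(Ŷ_str) = Σₕ Nₕ²(1 − fₕ)sₕ²/nₕ.
Dept II: 15583²·(1 − 1013/15583)·256/1013 = 5.7377437 × 10^7.
Dept III: 19468²·(1 − 3036/19468)·38.7/3036 = 4.0777534 × 10^6.
Sum = 6.145519 × 10^7.
SE = √(6.145519 × 10^7) = 7839.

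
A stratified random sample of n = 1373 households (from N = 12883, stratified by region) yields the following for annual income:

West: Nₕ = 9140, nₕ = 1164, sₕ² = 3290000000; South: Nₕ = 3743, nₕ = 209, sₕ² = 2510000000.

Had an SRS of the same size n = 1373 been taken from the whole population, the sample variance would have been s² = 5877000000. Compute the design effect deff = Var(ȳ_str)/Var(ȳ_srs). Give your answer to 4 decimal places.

Var(ȳ_str) = Σ Wₕ²(1−fₕ)sₕ²/nₕ with Wₕ = Nₕ/12883:
  West: (9140/12883)²·(1−1164/9140)·3290000000/1164 = 1.2414815 × 10^6
  South: (3743/12883)²·(1−209/3743)·2510000000/209 = 957149.54
  → Var(ȳ_str) = 2.198631 × 10^6.
Var(ȳ_srs) = (1 − 1373/12883)·5877000000/1373 = 3.8242253 × 10^6.
deff = (2.198631 × 10^6) / (3.8242253 × 10^6) = 0.5749.

0.5749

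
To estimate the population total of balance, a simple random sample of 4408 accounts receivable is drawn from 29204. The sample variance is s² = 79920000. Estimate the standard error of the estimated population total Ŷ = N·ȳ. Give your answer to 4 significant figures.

Var(Ŷ) = N²·Var(ȳ) = N²·(1 − n/N)·s²/n.
f = 4408/29204 = 0.15093823; Var(ȳ) = 0.84906177·79920000/4408 = 15394.06.
Var(Ŷ) = 29204² · 15394.06 = 1.3129188 × 10^13.
SE(Ŷ) = √(1.3129188 × 10^13) = 3.623 × 10^6.

3.623 × 10^6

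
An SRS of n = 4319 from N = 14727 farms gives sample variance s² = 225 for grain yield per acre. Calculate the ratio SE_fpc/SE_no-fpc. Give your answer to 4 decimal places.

f = n/N = 4319/14727 = 0.29327086.
SE_no-fpc = √(s²/n) = 0.22824415; SE_fpc = √((1−f)s²/n) = 0.19187843.
Ratio = √(1−f) = 0.84067184.

0.8407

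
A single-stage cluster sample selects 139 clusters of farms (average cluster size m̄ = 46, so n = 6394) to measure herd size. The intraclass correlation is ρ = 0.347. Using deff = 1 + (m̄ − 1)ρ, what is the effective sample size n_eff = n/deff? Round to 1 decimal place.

deff = 1 + (46 − 1)·0.347 = 1 + 15.615 = 16.615.
n_eff = 6394 / 16.615 = 384.8.

384.8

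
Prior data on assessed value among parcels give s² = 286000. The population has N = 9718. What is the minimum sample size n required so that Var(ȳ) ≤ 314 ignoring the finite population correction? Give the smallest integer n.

Without fpc, n₀ = s²/D = 286000/314 = 910.8280.
Rounding up, n = 911.

911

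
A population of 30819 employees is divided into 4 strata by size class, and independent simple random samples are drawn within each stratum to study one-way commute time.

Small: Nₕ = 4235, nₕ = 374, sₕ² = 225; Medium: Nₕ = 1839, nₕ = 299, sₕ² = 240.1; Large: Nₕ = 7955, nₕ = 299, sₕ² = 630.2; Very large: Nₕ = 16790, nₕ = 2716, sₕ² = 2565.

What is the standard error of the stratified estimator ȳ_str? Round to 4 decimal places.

0.6188

Var(ȳ_str) = Σₕ Wₕ²(1 − fₕ)sₕ²/nₕ with Wₕ = Nₕ/N, N = 30819.
Small: Wₕ = 0.13741523; term = 0.13741523²·(1 − 0.08831169)·225/374 = 0.010356835.
Medium: Wₕ = 0.05967098; term = 0.05967098²·(1 − 0.16258836)·240.1/299 = 0.0023943428.
Large: Wₕ = 0.25811999; term = 0.25811999²·(1 − 0.03758642)·630.2/299 = 0.13514881.
Very large: Wₕ = 0.54479380; term = 0.54479380²·(1 − 0.16176295)·2565/2716 = 0.2349572.
Sum = 0.38285719.
SE = √(0.38285719) = 0.6188.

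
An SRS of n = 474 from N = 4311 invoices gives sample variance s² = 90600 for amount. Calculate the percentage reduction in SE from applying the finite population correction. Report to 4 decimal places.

f = n/N = 474/4311 = 0.10995129.
SE_no-fpc = √(s²/n) = 13.825312; SE_fpc = √((1−f)s²/n) = 13.04313.
Ratio = √(1−f) = 0.94342393. Reduction = 100·(1 − 0.94342393) = 5.6576%.

5.6576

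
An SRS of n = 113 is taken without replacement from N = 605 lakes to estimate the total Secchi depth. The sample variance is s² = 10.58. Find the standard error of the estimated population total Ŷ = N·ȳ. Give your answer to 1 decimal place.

166.9

Var(Ŷ) = N²·Var(ȳ) = N²·(1 − n/N)·s²/n.
f = 113/605 = 0.18677686; Var(ȳ) = 0.81322314·10.58/113 = 0.076140715.
Var(Ŷ) = 605² · 0.076140715 = 27869.405.
SE(Ŷ) = √(27869.405) = 166.9.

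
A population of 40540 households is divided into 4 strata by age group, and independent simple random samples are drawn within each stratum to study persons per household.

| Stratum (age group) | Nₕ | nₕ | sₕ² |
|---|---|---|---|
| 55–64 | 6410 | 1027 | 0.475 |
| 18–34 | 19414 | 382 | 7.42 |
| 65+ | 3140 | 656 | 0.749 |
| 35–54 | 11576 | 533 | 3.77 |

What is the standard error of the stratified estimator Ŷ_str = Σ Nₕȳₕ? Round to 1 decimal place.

2847.1

Var(Ŷ_str) = Σₕ Nₕ²(1 − fₕ)sₕ²/nₕ.
55–64: 6410²·(1 − 1027/6410)·0.475/1027 = 15958.996.
18–34: 19414²·(1 − 382/19414)·7.42/382 = 7.1769513 × 10^6.
65+: 3140²·(1 − 656/3140)·0.749/656 = 8905.5187.
35–54: 11576²·(1 − 533/11576)·3.77/533 = 904190.07.
Sum = 8.1060059 × 10^6.
SE = √(8.1060059 × 10^6) = 2847.1.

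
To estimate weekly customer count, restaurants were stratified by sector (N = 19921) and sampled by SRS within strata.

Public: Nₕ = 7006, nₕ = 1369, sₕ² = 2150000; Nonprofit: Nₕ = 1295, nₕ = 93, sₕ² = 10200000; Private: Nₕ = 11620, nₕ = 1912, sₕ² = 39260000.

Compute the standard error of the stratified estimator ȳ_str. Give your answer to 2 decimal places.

Var(ȳ_str) = Σₕ Wₕ²(1 − fₕ)sₕ²/nₕ with Wₕ = Nₕ/N, N = 19921.
Public: Wₕ = 0.35168917; term = 0.35168917²·(1 − 0.19540394)·2150000/1369 = 156.2899.
Nonprofit: Wₕ = 0.06500678; term = 0.06500678²·(1 − 0.07181467)·10200000/93 = 430.19879.
Private: Wₕ = 0.58330405; term = 0.58330405²·(1 − 0.16454389)·39260000/1912 = 5836.8164.
Sum = 6423.3051.
SE = √(6423.3051) = 80.15.

80.15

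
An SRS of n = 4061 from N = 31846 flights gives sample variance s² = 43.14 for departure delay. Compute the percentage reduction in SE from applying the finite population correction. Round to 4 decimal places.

6.5934

f = n/N = 4061/31846 = 0.12751994.
SE_no-fpc = √(s²/n) = 0.10306794; SE_fpc = √((1−f)s²/n) = 0.096272296.
Ratio = √(1−f) = 0.93406641. Reduction = 100·(1 − 0.93406641) = 6.5934%.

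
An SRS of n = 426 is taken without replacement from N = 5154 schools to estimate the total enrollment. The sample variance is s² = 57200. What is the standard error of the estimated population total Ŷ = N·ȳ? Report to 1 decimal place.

Var(Ŷ) = N²·Var(ȳ) = N²·(1 − n/N)·s²/n.
f = 426/5154 = 0.08265425; Var(ȳ) = 0.91734575·57200/426 = 123.17412.
Var(Ŷ) = 5154² · 123.17412 = 3.2719623 × 10^9.
SE(Ŷ) = √(3.2719623 × 10^9) = 57201.1.

57201.1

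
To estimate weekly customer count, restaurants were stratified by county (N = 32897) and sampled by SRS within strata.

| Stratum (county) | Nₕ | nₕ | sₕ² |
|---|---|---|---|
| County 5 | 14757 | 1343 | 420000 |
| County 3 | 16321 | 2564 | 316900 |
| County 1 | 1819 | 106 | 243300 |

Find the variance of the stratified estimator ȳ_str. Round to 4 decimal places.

Var(ȳ_str) = Σₕ Wₕ²(1 − fₕ)sₕ²/nₕ with Wₕ = Nₕ/N, N = 32897.
County 5: Wₕ = 0.44858194; term = 0.44858194²·(1 − 0.09100766)·420000/1343 = 57.202771.
County 3: Wₕ = 0.49612427; term = 0.49612427²·(1 − 0.15709822)·316900/2564 = 25.642604.
County 1: Wₕ = 0.05529380; term = 0.05529380²·(1 − 0.05827378)·243300/106 = 6.6086647.
Sum = 89.45404.

89.4540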